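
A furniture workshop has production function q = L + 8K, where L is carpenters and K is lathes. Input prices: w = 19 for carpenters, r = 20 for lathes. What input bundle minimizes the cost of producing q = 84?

The inputs are perfect substitutes, so the firm uses whichever has the lower cost per unit of output.
Cost per unit of output via L is 19; via K it is 2.5. K is cheaper.
Producing q = 84 with K alone: L = 0, K = 10.5.

L* = 0, K* = 10.5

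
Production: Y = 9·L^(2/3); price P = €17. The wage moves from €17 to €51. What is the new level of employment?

From P·MP_L = w with MP_L = 6·L^(-1/3), the labor demand is L(w) = (102/w)^(3).
At w = 17: L = 216. At w = 51: L = 8.

L* = 8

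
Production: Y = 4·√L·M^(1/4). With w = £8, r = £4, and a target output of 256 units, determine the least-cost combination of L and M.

L* = 256, M* = 256

Cost minimization requires the marginal rate of technical substitution to equal the input-price ratio: MP_L/MP_M = w/r.
Here MP_L/MP_M = (1/2)·(M/L)/(1/4) = 2·(M/L). Setting this equal to 8/4 = 2 gives M = L.
Substituting into Y = 256: 4·L^(1/2)·(L)^(1/4) = 256.
Solving, L = 256 and M = 256.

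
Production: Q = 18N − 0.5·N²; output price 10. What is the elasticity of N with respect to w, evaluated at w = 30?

ε = -0.2

From P·MP_N = w with MP_N = 18 − N, labor demand is N(w) = 18 − w/10.
dN/dw = −1/(10) = -0.1.
At w = 30, N = 15, so ε = (dN/dw)·(w/N) = (-0.1)·(30/15) = -0.2.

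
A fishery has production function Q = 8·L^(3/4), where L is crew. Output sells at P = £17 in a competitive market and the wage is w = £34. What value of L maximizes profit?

MP_L = (3/4)·8·L^(-1/4) = 6·L^(-1/4).
Profit maximization for a price taker requires P·MP_L = w: 17·6·L^(-1/4) = 34.
So L^(-1/4) = 1/3, which gives L = 81.

L* = 81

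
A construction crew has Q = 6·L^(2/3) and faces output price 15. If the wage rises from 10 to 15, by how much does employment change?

ΔL = -152

From P·MP_L = w with MP_L = 4·L^(-1/3), the labor demand is L(w) = (60/w)^(3).
At w = 10: L = 216. At w = 15: L = 64.
ΔL = 64 − 216 = -152.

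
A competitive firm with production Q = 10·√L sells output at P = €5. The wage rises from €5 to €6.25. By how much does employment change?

From P·MP_L = w with MP_L = 5·L^(-1/2), the labor demand is L(w) = (25/w)^(2).
At w = 5: L = 25. At w = 6.25: L = 16.
ΔL = 16 − 25 = -9.

ΔL = -9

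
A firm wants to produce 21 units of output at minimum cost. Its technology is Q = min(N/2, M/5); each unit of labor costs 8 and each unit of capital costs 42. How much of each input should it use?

With a fixed-proportions technology, the cost-minimizing bundle uses no slack in either input: N/2 = M/5 = Q.
So N = 2·21 = 42 and M = 5·21 = 105.

N* = 42, M* = 105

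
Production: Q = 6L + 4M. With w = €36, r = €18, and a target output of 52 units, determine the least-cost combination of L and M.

L* = 0, M* = 13

The inputs are perfect substitutes, so the firm uses whichever has the lower cost per unit of output.
Cost per unit of output via L is w/6 = 6; via M it is r/4 = 4.5. M is cheaper.
Producing Q = 52 with M alone: L = 0, M = 13.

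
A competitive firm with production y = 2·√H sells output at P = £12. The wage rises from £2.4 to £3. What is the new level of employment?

H* = 16

From P·MP_H = w with MP_H = H^(-1/2), the labor demand is H(w) = (12/w)^(2).
At w = 2.4: H = 25. At w = 3: H = 16.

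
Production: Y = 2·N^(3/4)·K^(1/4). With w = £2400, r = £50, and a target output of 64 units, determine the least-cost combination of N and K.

Cost minimization requires the marginal rate of technical substitution to equal the input-price ratio: MP_N/MP_K = w/r.
Here MP_N/MP_K = (3/4)·(K/N)/(1/4) = 3·(K/N). Setting this equal to 2400/50 = 48 gives K = 16N.
Substituting into Y = 64: 2·N^(3/4)·(16N)^(1/4) = 64.
Solving, N = 16 and K = 256.

N* = 16, K* = 256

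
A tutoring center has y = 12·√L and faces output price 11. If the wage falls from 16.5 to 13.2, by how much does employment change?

ΔL = 9

From P·MP_L = w with MP_L = 6·L^(-1/2), the labor demand is L(w) = (66/w)^(2).
At w = 16.5: L = 16. At w = 13.2: L = 25.
ΔL = 25 − 16 = 9.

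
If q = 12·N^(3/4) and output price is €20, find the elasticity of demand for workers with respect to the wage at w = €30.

ε = -4

MP_N = (3/4)·12·N^(-1/4), so P·MP_N = w gives 180·N^(-1/4) = w.
Solving, N(w) = (180/w)^(4). This is a constant-elasticity form: N ∝ w^(−4), so ε = −4.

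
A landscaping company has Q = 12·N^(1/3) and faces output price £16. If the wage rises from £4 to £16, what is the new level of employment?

N* = 8

From P·MP_N = w with MP_N = 4·N^(-2/3), the labor demand is N(w) = (64/w)^(3/2).
At w = 4: N = 64. At w = 16: N = 8.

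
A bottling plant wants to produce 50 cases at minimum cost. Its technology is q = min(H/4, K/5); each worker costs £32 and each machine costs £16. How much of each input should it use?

H* = 200, K* = 250

With a fixed-proportions technology, the cost-minimizing bundle uses no slack in either input: H/4 = K/5 = q.
So H = 4·50 = 200 and K = 5·50 = 250.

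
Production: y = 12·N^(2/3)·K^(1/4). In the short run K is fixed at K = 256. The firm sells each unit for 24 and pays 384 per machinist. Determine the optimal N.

N* = 8

With K = 256, MP_N = (2/3)·12·N^(-1/3)·256^(1/4) = 32·N^(-1/3).
Profit maximization for a price taker requires P·MP_N = w: 24·32·N^(-1/3) = 384.
So N^(-1/3) = 0.5, which gives N = 8.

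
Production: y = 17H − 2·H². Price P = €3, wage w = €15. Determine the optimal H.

The marginal product of H is MP_H = 17 − 4H.
A price-taking firm hires until the value of the marginal product equals the wage: P·MP_H = w, so 3·(17 − 4H) = 15.
Then 17 − 4H = 5, giving H = 3.

H* = 3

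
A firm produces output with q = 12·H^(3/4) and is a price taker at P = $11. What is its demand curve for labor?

MP_H = (3/4)·12·H^(-1/4) = 9·H^(-1/4).
Setting P·MP_H = w: 99·H^(-1/4) = w.
Solving for H: H^(-1/4) = w/99, so H = (99/w)^(4).

H(w) = (99/w)^(4)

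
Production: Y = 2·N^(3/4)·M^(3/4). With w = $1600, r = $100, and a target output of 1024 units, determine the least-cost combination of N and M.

Cost minimization requires the marginal rate of technical substitution to equal the input-price ratio: MP_N/MP_M = w/r.
Here MP_N/MP_M = (3/4)·(M/N)/(3/4) = (M/N). Setting this equal to 1600/100 = 16 gives M = 16N.
Substituting into Y = 1024: 2·N^(3/4)·(16N)^(3/4) = 1024.
Solving, N = 16 and M = 256.

N* = 16, M* = 256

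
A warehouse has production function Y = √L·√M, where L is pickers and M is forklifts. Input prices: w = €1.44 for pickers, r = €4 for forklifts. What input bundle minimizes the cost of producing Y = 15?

L* = 25, M* = 9

Cost minimization requires the marginal rate of technical substitution to equal the input-price ratio: MP_L/MP_M = w/r.
Here MP_L/MP_M = (1/2)·(M/L)/(1/2) = (M/L). Setting this equal to 1.44/4 = 0.36 gives M = 0.36L.
Substituting into Y = 15: L^(1/2)·(0.36L)^(1/2) = 15.
Solving, L = 25 and M = 9.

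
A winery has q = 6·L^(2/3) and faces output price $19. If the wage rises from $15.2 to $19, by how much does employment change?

ΔL = -61

From P·MP_L = w with MP_L = 4·L^(-1/3), the labor demand is L(w) = (76/w)^(3).
At w = 15.2: L = 125. At w = 19: L = 64.
ΔL = 64 − 125 = -61.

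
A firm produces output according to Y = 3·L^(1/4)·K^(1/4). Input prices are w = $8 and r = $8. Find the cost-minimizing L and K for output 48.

L* = 256, K* = 256

Cost minimization requires the marginal rate of technical substitution to equal the input-price ratio: MP_L/MP_K = w/r.
Here MP_L/MP_K = (1/4)·(K/L)/(1/4) = (K/L). Setting this equal to 8/8 = 1 gives K = L.
Substituting into Y = 48: 3·L^(1/4)·(L)^(1/4) = 48.
Solving, L = 256 and K = 256.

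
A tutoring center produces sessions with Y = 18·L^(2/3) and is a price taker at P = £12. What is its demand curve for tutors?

L(w) = 2985984/w³

MP_L = (2/3)·18·L^(-1/3) = 12·L^(-1/3).
Setting P·MP_L = w: 144·L^(-1/3) = w.
Solving for L: L^(-1/3) = w/144, so L = (144/w)^(3).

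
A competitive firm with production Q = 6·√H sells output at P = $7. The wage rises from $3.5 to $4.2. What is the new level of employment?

From P·MP_H = w with MP_H = 3·H^(-1/2), the labor demand is H(w) = (21/w)^(2).
At w = 3.5: H = 36. At w = 4.2: H = 25.

H* = 25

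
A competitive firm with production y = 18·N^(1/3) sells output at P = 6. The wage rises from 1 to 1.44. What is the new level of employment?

N* = 125

From P·MP_N = w with MP_N = 6·N^(-2/3), the labor demand is N(w) = (36/w)^(3/2).
At w = 1: N = 216. At w = 1.44: N = 125.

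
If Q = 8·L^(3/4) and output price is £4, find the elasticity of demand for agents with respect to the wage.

ε = -4

MP_L = (3/4)·8·L^(-1/4), so P·MP_L = w gives 24·L^(-1/4) = w.
Solving, L(w) = (24/w)^(4). This is a constant-elasticity form: L ∝ w^(−4), so ε = −4.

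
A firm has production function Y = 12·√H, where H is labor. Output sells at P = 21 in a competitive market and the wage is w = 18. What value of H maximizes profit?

H* = 49

MP_H = (1/2)·12·H^(-1/2) = 6·H^(-1/2).
Profit maximization for a price taker requires P·MP_H = w: 21·6·H^(-1/2) = 18.
So H^(-1/2) = 1/7, which gives H = 49.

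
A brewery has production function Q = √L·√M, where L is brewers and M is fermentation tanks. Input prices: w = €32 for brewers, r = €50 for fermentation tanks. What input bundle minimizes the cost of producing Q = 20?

L* = 25, M* = 16

Cost minimization requires the marginal rate of technical substitution to equal the input-price ratio: MP_L/MP_M = w/r.
Here MP_L/MP_M = (1/2)·(M/L)/(1/2) = (M/L). Setting this equal to 32/50 = 0.64 gives M = 0.64L.
Substituting into Q = 20: L^(1/2)·(0.64L)^(1/2) = 20.
Solving, L = 25 and M = 16.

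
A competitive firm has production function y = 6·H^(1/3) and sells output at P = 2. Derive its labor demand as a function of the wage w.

H(w) = (4/w)^(3/2)

MP_H = (1/3)·6·H^(-2/3) = 2·H^(-2/3).
Setting P·MP_H = w: 4·H^(-2/3) = w.
Solving for H: H^(-2/3) = w/4, so H = (4/w)^(3/2).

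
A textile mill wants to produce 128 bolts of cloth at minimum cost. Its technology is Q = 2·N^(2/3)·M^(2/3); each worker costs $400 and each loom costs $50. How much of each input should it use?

Cost minimization requires the marginal rate of technical substitution to equal the input-price ratio: MP_N/MP_M = w/r.
Here MP_N/MP_M = (2/3)·(M/N)/(2/3) = (M/N). Setting this equal to 400/50 = 8 gives M = 8N.
Substituting into Q = 128: 2·N^(2/3)·(8N)^(2/3) = 128.
Solving, N = 8 and M = 64.

N* = 8, M* = 64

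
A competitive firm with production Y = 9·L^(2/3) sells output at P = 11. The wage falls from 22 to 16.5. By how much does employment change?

From P·MP_L = w with MP_L = 6·L^(-1/3), the labor demand is L(w) = (66/w)^(3).
At w = 22: L = 27. At w = 16.5: L = 64.
ΔL = 64 − 27 = 37.

ΔL = 37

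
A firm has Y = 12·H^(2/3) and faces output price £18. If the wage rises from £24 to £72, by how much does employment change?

From P·MP_H = w with MP_H = 8·H^(-1/3), the labor demand is H(w) = (144/w)^(3).
At w = 24: H = 216. At w = 72: H = 8.
ΔH = 8 − 216 = -208.

ΔH = -208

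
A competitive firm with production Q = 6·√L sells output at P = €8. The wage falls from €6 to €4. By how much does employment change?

ΔL = 20

From P·MP_L = w with MP_L = 3·L^(-1/2), the labor demand is L(w) = (24/w)^(2).
At w = 6: L = 16. At w = 4: L = 36.
ΔL = 36 − 16 = 20.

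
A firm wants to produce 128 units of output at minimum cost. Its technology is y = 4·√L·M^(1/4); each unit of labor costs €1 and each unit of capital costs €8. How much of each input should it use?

Cost minimization requires the marginal rate of technical substitution to equal the input-price ratio: MP_L/MP_M = w/r.
Here MP_L/MP_M = (1/2)·(M/L)/(1/4) = 2·(M/L). Setting this equal to 1/8 = 0.125 gives M = 0.0625L.
Substituting into y = 128: 4·L^(1/2)·(0.0625L)^(1/4) = 128.
Solving, L = 256 and M = 16.

L* = 256, M* = 16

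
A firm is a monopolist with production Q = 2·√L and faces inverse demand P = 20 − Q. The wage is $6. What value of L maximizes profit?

Marginal revenue from the inverse demand is MR = 20 − 2Q.
The marginal product is MP_L = L^(-1/2).
A monopolist hires until marginal revenue product equals the wage: MR·MP_L = w.
At L, Q = 2·√L. Substituting and solving: (20 − 4·√L)·L^(-1/2) = 6 gives L = 4.

L* = 4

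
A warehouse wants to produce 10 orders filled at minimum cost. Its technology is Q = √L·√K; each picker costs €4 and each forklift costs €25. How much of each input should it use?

Cost minimization requires the marginal rate of technical substitution to equal the input-price ratio: MP_L/MP_K = w/r.
Here MP_L/MP_K = (1/2)·(K/L)/(1/2) = (K/L). Setting this equal to 4/25 = 0.16 gives K = 0.16L.
Substituting into Q = 10: L^(1/2)·(0.16L)^(1/2) = 10.
Solving, L = 25 and K = 4.

L* = 25, K* = 4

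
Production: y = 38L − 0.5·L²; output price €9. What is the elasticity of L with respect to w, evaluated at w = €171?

ε = -1

From P·MP_L = w with MP_L = 38 − L, labor demand is L(w) = 38 − w/9.
dL/dw = −1/(9) = -1/9.
At w = 171, L = 19, so ε = (dL/dw)·(w/L) = (-1/9)·(171/19) = -1.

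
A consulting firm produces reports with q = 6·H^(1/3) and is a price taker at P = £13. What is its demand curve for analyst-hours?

H(w) = (26/w)^(3/2)

MP_H = (1/3)·6·H^(-2/3) = 2·H^(-2/3).
Setting P·MP_H = w: 26·H^(-2/3) = w.
Solving for H: H^(-2/3) = w/26, so H = (26/w)^(3/2).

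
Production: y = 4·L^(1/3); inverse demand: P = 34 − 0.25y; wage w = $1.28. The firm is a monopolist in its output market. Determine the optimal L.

Marginal revenue from the inverse demand is MR = 34 − 0.5y.
The marginal product is MP_L = (4/3)·L^(-2/3).
A monopolist hires until marginal revenue product equals the wage: MR·MP_L = w.
At L, y = 4·L^(1/3). Substituting and solving: (34 − 2·L^(1/3))·(4/3)·L^(-2/3) = 1.28 gives L = 125.

L* = 125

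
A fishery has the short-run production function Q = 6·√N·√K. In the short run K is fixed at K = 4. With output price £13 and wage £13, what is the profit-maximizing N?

With K = 4, MP_N = (1/2)·6·N^(-1/2)·4^(1/2) = 6·N^(-1/2).
Profit maximization for a price taker requires P·MP_N = w: 13·6·N^(-1/2) = 13.
So N^(-1/2) = 1/6, which gives N = 36.

N* = 36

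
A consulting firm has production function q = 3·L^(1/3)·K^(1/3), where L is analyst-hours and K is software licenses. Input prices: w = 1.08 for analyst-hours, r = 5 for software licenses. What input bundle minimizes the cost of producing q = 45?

Cost minimization requires the marginal rate of technical substitution to equal the input-price ratio: MP_L/MP_K = w/r.
Here MP_L/MP_K = (1/3)·(K/L)/(1/3) = (K/L). Setting this equal to 1.08/5 = 0.216 gives K = 0.216L.
Substituting into q = 45: 3·L^(1/3)·(0.216L)^(1/3) = 45.
Solving, L = 125 and K = 27.

L* = 125, K* = 27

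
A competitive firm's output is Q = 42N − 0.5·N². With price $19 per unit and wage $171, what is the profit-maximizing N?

The marginal product of N is MP_N = 42 − N.
A price-taking firm hires until the value of the marginal product equals the wage: P·MP_N = w, so 19·(42 − N) = 171.
Then 42 − N = 9, giving N = 33.

N* = 33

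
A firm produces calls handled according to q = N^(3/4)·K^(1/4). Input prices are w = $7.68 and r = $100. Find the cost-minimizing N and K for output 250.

Cost minimization requires the marginal rate of technical substitution to equal the input-price ratio: MP_N/MP_K = w/r.
Here MP_N/MP_K = (3/4)·(K/N)/(1/4) = 3·(K/N). Setting this equal to 7.68/100 = 0.0768 gives K = 0.0256N.
Substituting into q = 250: N^(3/4)·(0.0256N)^(1/4) = 250.
Solving, N = 625 and K = 16.

N* = 625, K* = 16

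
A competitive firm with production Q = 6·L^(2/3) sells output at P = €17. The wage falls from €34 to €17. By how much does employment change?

ΔL = 56

From P·MP_L = w with MP_L = 4·L^(-1/3), the labor demand is L(w) = (68/w)^(3).
At w = 34: L = 8. At w = 17: L = 64.
ΔL = 64 − 8 = 56.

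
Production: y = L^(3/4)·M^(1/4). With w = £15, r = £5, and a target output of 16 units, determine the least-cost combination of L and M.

Cost minimization requires the marginal rate of technical substitution to equal the input-price ratio: MP_L/MP_M = w/r.
Here MP_L/MP_M = (3/4)·(M/L)/(1/4) = 3·(M/L). Setting this equal to 15/5 = 3 gives M = L.
Substituting into y = 16: L^(3/4)·(L)^(1/4) = 16.
Solving, L = 16 and M = 16.

L* = 16, M* = 16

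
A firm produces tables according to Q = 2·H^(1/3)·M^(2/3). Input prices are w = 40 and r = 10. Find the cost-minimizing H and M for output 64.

Cost minimization requires the marginal rate of technical substitution to equal the input-price ratio: MP_H/MP_M = w/r.
Here MP_H/MP_M = (1/3)·(M/H)/(2/3) = 0.5·(M/H). Setting this equal to 40/10 = 4 gives M = 8H.
Substituting into Q = 64: 2·H^(1/3)·(8H)^(2/3) = 64.
Solving, H = 8 and M = 64.

H* = 8, M* = 64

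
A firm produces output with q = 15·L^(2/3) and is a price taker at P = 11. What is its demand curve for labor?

MP_L = (2/3)·15·L^(-1/3) = 10·L^(-1/3).
Setting P·MP_L = w: 110·L^(-1/3) = w.
Solving for L: L^(-1/3) = w/110, so L = (110/w)^(3).

L(w) = 1331000/w³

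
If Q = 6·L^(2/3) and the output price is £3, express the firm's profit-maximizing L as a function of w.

L(w) = 1728/w³

MP_L = (2/3)·6·L^(-1/3) = 4·L^(-1/3).
Setting P·MP_L = w: 12·L^(-1/3) = w.
Solving for L: L^(-1/3) = w/12, so L = (12/w)^(3).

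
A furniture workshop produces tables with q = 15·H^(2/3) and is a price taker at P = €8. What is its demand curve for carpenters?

MP_H = (2/3)·15·H^(-1/3) = 10·H^(-1/3).
Setting P·MP_H = w: 80·H^(-1/3) = w.
Solving for H: H^(-1/3) = w/80, so H = (80/w)^(3).

H(w) = 512000/w³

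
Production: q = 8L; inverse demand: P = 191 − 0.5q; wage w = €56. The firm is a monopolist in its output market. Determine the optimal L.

Marginal revenue from the inverse demand is MR = 191 − q.
The marginal product is MP_L = 8.
A monopolist hires until marginal revenue product equals the wage: MR·MP_L = w.
(191 − 8L)·8 = 56, so L = 23.

L* = 23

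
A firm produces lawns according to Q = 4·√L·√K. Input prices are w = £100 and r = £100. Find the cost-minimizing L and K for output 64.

L* = 16, K* = 16

Cost minimization requires the marginal rate of technical substitution to equal the input-price ratio: MP_L/MP_K = w/r.
Here MP_L/MP_K = (1/2)·(K/L)/(1/2) = (K/L). Setting this equal to 100/100 = 1 gives K = L.
Substituting into Q = 64: 4·L^(1/2)·(L)^(1/2) = 64.
Solving, L = 16 and K = 16.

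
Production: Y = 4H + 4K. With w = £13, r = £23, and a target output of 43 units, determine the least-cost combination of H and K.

The inputs are perfect substitutes, so the firm uses whichever has the lower cost per unit of output.
Cost per unit of output via H is w/4 = 3.25; via K it is r/4 = 5.75. H is cheaper.
Producing Y = 43 with H alone: H = 10.75, K = 0.

H* = 10.75, K* = 0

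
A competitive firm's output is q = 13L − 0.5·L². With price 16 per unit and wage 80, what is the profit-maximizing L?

L* = 8

The marginal product of L is MP_L = 13 − L.
A price-taking firm hires until the value of the marginal product equals the wage: P·MP_L = w, so 16·(13 − L) = 80.
Then 13 − L = 5, giving L = 8.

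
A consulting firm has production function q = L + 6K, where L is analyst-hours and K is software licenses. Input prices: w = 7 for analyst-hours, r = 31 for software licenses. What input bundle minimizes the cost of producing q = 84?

L* = 0, K* = 14

The inputs are perfect substitutes, so the firm uses whichever has the lower cost per unit of output.
Cost per unit of output via L is 7; via K it is 31/6. K is cheaper.
Producing q = 84 with K alone: L = 0, K = 14.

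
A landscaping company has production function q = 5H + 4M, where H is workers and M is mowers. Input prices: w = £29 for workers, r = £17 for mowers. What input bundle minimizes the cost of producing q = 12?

The inputs are perfect substitutes, so the firm uses whichever has the lower cost per unit of output.
Cost per unit of output via H is w/5 = 5.8; via M it is r/4 = 4.25. M is cheaper.
Producing q = 12 with M alone: H = 0, M = 3.

H* = 0, M* = 3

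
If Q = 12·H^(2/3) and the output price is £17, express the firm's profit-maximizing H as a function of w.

MP_H = (2/3)·12·H^(-1/3) = 8·H^(-1/3).
Setting P·MP_H = w: 136·H^(-1/3) = w.
Solving for H: H^(-1/3) = w/136, so H = (136/w)^(3).

H(w) = 2515456/w³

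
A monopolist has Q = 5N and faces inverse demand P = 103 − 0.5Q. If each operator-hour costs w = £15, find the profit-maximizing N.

Marginal revenue from the inverse demand is MR = 103 − Q.
The marginal product is MP_N = 5.
A monopolist hires until marginal revenue product equals the wage: MR·MP_N = w.
(103 − 5N)·5 = 15, so N = 20.

N* = 20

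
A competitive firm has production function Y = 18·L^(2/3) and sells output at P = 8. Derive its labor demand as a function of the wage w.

L(w) = 884736/w³

MP_L = (2/3)·18·L^(-1/3) = 12·L^(-1/3).
Setting P·MP_L = w: 96·L^(-1/3) = w.
Solving for L: L^(-1/3) = w/96, so L = (96/w)^(3).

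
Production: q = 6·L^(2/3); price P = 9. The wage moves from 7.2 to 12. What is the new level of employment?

From P·MP_L = w with MP_L = 4·L^(-1/3), the labor demand is L(w) = (36/w)^(3).
At w = 7.2: L = 125. At w = 12: L = 27.

L* = 27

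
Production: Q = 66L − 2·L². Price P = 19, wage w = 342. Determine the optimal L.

The marginal product of L is MP_L = 66 − 4L.
A price-taking firm hires until the value of the marginal product equals the wage: P·MP_L = w, so 19·(66 − 4L) = 342.
Then 66 − 4L = 18, giving L = 12.

L* = 12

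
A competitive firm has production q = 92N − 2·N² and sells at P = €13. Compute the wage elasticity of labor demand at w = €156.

From P·MP_N = w with MP_N = 92 − 4N, labor demand is N(w) = (92 − w/13)/4.
dN/dw = −1/(52) = -1/52.
At w = 156, N = 20, so ε = (dN/dw)·(w/N) = (-1/52)·(156/20) = -0.15.

ε = -0.15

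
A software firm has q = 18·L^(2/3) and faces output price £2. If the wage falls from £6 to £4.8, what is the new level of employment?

L* = 125

From P·MP_L = w with MP_L = 12·L^(-1/3), the labor demand is L(w) = (24/w)^(3).
At w = 6: L = 64. At w = 4.8: L = 125.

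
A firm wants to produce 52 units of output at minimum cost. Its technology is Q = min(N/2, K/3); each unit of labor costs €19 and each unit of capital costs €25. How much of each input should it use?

N* = 104, K* = 156

With a fixed-proportions technology, the cost-minimizing bundle uses no slack in either input: N/2 = K/3 = Q.
So N = 2·52 = 104 and K = 3·52 = 156.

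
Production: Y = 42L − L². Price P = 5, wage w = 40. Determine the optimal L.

The marginal product of L is MP_L = 42 − 2L.
A price-taking firm hires until the value of the marginal product equals the wage: P·MP_L = w, so 5·(42 − 2L) = 40.
Then 42 − 2L = 8, giving L = 17.

L* = 17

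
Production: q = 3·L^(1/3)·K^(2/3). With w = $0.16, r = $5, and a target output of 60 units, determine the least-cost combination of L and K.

Cost minimization requires the marginal rate of technical substitution to equal the input-price ratio: MP_L/MP_K = w/r.
Here MP_L/MP_K = (1/3)·(K/L)/(2/3) = 0.5·(K/L). Setting this equal to 0.16/5 = 0.032 gives K = 0.064L.
Substituting into q = 60: 3·L^(1/3)·(0.064L)^(2/3) = 60.
Solving, L = 125 and K = 8.

L* = 125, K* = 8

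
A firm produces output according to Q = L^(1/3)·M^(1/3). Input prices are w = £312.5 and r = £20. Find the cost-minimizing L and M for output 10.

Cost minimization requires the marginal rate of technical substitution to equal the input-price ratio: MP_L/MP_M = w/r.
Here MP_L/MP_M = (1/3)·(M/L)/(1/3) = (M/L). Setting this equal to 312.5/20 = 15.625 gives M = 15.625L.
Substituting into Q = 10: L^(1/3)·(15.625L)^(1/3) = 10.
Solving, L = 8 and M = 125.

L* = 8, M* = 125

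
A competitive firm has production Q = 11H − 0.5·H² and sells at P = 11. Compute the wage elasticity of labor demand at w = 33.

From P·MP_H = w with MP_H = 11 − H, labor demand is H(w) = 11 − w/11.
dH/dw = −1/(11) = -1/11.
At w = 33, H = 8, so ε = (dH/dw)·(w/H) = (-1/11)·(33/8) = -0.375.

ε = -0.375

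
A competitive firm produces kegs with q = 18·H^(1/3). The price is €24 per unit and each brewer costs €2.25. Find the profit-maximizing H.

MP_H = (1/3)·18·H^(-2/3) = 6·H^(-2/3).
Profit maximization for a price taker requires P·MP_H = w: 24·6·H^(-2/3) = 2.25.
So H^(-2/3) = 0.015625, which gives H = 512.

H* = 512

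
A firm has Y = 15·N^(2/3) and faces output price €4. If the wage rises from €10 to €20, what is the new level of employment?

N* = 8

From P·MP_N = w with MP_N = 10·N^(-1/3), the labor demand is N(w) = (40/w)^(3).
At w = 10: N = 64. At w = 20: N = 8.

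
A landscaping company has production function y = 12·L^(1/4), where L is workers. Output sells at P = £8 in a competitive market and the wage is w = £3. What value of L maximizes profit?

MP_L = (1/4)·12·L^(-3/4) = 3·L^(-3/4).
Profit maximization for a price taker requires P·MP_L = w: 8·3·L^(-3/4) = 3.
So L^(-3/4) = 0.125, which gives L = 16.

L* = 16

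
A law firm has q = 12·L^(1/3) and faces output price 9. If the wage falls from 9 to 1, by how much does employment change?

ΔL = 208

From P·MP_L = w with MP_L = 4·L^(-2/3), the labor demand is L(w) = (36/w)^(3/2).
At w = 9: L = 8. At w = 1: L = 216.
ΔL = 216 − 8 = 208.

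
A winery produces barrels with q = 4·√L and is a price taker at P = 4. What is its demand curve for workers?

L(w) = 64/w²

MP_L = (1/2)·4·L^(-1/2) = 2·L^(-1/2).
Setting P·MP_L = w: 8·L^(-1/2) = w.
Solving for L: L^(-1/2) = w/8, so L = (8/w)^(2).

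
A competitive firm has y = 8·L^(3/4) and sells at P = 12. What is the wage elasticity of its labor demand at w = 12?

ε = -4

MP_L = (3/4)·8·L^(-1/4), so P·MP_L = w gives 72·L^(-1/4) = w.
Solving, L(w) = (72/w)^(4). This is a constant-elasticity form: L ∝ w^(−4), so ε = −4.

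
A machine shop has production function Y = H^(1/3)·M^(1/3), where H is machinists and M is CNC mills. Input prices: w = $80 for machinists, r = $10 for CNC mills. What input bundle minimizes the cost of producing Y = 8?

Cost minimization requires the marginal rate of technical substitution to equal the input-price ratio: MP_H/MP_M = w/r.
Here MP_H/MP_M = (1/3)·(M/H)/(1/3) = (M/H). Setting this equal to 80/10 = 8 gives M = 8H.
Substituting into Y = 8: H^(1/3)·(8H)^(1/3) = 8.
Solving, H = 8 and M = 64.

H* = 8, M* = 64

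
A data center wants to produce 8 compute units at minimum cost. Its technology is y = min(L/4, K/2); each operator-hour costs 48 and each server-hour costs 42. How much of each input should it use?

With a fixed-proportions technology, the cost-minimizing bundle uses no slack in either input: L/4 = K/2 = y.
So L = 4·8 = 32 and K = 2·8 = 16.

L* = 32, K* = 16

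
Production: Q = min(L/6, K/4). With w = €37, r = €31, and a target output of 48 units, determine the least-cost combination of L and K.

With a fixed-proportions technology, the cost-minimizing bundle uses no slack in either input: L/6 = K/4 = Q.
So L = 6·48 = 288 and K = 4·48 = 192.

L* = 288, K* = 192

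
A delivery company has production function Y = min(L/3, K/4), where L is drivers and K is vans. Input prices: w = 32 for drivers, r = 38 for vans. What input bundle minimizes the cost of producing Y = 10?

With a fixed-proportions technology, the cost-minimizing bundle uses no slack in either input: L/3 = K/4 = Y.
So L = 3·10 = 30 and K = 4·10 = 40.

L* = 30, K* = 40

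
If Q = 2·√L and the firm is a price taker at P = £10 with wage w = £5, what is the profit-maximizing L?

L* = 4

MP_L = (1/2)·2·L^(-1/2) = L^(-1/2).
Profit maximization for a price taker requires P·MP_L = w: 10·L^(-1/2) = 5.
So L^(-1/2) = 0.5, which gives L = 4.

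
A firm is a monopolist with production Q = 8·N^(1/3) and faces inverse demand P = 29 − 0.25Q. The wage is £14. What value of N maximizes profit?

Marginal revenue from the inverse demand is MR = 29 − 0.5Q.
The marginal product is MP_N = (8/3)·N^(-2/3).
A monopolist hires until marginal revenue product equals the wage: MR·MP_N = w.
At N, Q = 8·N^(1/3). Substituting and solving: (29 − 4·N^(1/3))·(8/3)·N^(-2/3) = 14 gives N = 8.

N* = 8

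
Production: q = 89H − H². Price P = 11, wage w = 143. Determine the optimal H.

H* = 38

The marginal product of H is MP_H = 89 − 2H.
A price-taking firm hires until the value of the marginal product equals the wage: P·MP_H = w, so 11·(89 − 2H) = 143.
Then 89 − 2H = 13, giving H = 38.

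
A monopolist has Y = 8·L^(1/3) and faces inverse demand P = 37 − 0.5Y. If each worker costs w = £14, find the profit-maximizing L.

Marginal revenue from the inverse demand is MR = 37 − Y.
The marginal product is MP_L = (8/3)·L^(-2/3).
A monopolist hires until marginal revenue product equals the wage: MR·MP_L = w.
At L, Y = 8·L^(1/3). Substituting and solving: (37 − 8·L^(1/3))·(8/3)·L^(-2/3) = 14 gives L = 8.

L* = 8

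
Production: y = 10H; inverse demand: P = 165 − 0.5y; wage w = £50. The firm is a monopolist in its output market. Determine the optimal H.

H* = 16

Marginal revenue from the inverse demand is MR = 165 − y.
The marginal product is MP_H = 10.
A monopolist hires until marginal revenue product equals the wage: MR·MP_H = w.
(165 − 10H)·10 = 50, so H = 16.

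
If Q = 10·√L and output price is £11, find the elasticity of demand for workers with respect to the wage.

ε = -2

MP_L = (1/2)·10·L^(-1/2), so P·MP_L = w gives 55·L^(-1/2) = w.
Solving, L(w) = (55/w)^(2). This is a constant-elasticity form: L ∝ w^(−2), so ε = −2.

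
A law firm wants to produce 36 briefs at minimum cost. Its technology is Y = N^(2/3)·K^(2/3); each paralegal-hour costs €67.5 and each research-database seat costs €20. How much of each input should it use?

N* = 8, K* = 27

Cost minimization requires the marginal rate of technical substitution to equal the input-price ratio: MP_N/MP_K = w/r.
Here MP_N/MP_K = (2/3)·(K/N)/(2/3) = (K/N). Setting this equal to 67.5/20 = 3.375 gives K = 3.375N.
Substituting into Y = 36: N^(2/3)·(3.375N)^(2/3) = 36.
Solving, N = 8 and K = 27.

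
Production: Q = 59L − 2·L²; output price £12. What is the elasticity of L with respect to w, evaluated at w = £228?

ε = -0.475

From P·MP_L = w with MP_L = 59 − 4L, labor demand is L(w) = (59 − w/12)/4.
dL/dw = −1/(48) = -1/48.
At w = 228, L = 10, so ε = (dL/dw)·(w/L) = (-1/48)·(228/10) = -0.475.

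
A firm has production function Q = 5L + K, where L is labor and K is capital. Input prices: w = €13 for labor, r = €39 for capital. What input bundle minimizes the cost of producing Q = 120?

L* = 24, K* = 0

The inputs are perfect substitutes, so the firm uses whichever has the lower cost per unit of output.
Cost per unit of output via L is 2.6; via K it is 39. L is cheaper.
Producing Q = 120 with L alone: L = 24, K = 0.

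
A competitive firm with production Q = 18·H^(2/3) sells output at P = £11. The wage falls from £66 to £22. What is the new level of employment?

From P·MP_H = w with MP_H = 12·H^(-1/3), the labor demand is H(w) = (132/w)^(3).
At w = 66: H = 8. At w = 22: H = 216.

H* = 216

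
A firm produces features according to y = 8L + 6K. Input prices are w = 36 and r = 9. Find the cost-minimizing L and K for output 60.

The inputs are perfect substitutes, so the firm uses whichever has the lower cost per unit of output.
Cost per unit of output via L is w/8 = 4.5; via K it is r/6 = 1.5. K is cheaper.
Producing y = 60 with K alone: L = 0, K = 10.

L* = 0, K* = 10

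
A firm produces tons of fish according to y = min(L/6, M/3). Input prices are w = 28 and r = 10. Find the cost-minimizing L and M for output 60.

L* = 360, M* = 180

With a fixed-proportions technology, the cost-minimizing bundle uses no slack in either input: L/6 = M/3 = y.
So L = 6·60 = 360 and M = 3·60 = 180.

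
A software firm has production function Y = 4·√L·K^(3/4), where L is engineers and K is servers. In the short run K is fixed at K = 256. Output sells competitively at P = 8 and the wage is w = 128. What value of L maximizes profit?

L* = 64

With K = 256, MP_L = (1/2)·4·L^(-1/2)·256^(3/4) = 128·L^(-1/2).
Profit maximization for a price taker requires P·MP_L = w: 8·128·L^(-1/2) = 128.
So L^(-1/2) = 0.125, which gives L = 64.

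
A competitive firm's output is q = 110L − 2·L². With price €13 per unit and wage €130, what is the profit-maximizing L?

The marginal product of L is MP_L = 110 − 4L.
A price-taking firm hires until the value of the marginal product equals the wage: P·MP_L = w, so 13·(110 − 4L) = 130.
Then 110 − 4L = 10, giving L = 25.

L* = 25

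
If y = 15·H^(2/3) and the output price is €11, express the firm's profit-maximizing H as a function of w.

MP_H = (2/3)·15·H^(-1/3) = 10·H^(-1/3).
Setting P·MP_H = w: 110·H^(-1/3) = w.
Solving for H: H^(-1/3) = w/110, so H = (110/w)^(3).

H(w) = 1331000/w³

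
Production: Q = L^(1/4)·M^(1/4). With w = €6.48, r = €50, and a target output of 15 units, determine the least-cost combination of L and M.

L* = 625, M* = 81

Cost minimization requires the marginal rate of technical substitution to equal the input-price ratio: MP_L/MP_M = w/r.
Here MP_L/MP_M = (1/4)·(M/L)/(1/4) = (M/L). Setting this equal to 6.48/50 = 0.1296 gives M = 0.1296L.
Substituting into Q = 15: L^(1/4)·(0.1296L)^(1/4) = 15.
Solving, L = 625 and M = 81.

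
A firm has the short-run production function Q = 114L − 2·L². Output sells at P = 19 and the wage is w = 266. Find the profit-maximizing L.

The marginal product of L is MP_L = 114 − 4L.
A price-taking firm hires until the value of the marginal product equals the wage: P·MP_L = w, so 19·(114 − 4L) = 266.
Then 114 − 4L = 14, giving L = 25.

L* = 25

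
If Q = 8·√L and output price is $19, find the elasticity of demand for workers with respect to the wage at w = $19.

MP_L = (1/2)·8·L^(-1/2), so P·MP_L = w gives 76·L^(-1/2) = w.
Solving, L(w) = (76/w)^(2). This is a constant-elasticity form: L ∝ w^(−2), so ε = −2.

ε = -2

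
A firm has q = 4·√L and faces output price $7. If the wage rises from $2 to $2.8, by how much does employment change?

ΔL = -24

From P·MP_L = w with MP_L = 2·L^(-1/2), the labor demand is L(w) = (14/w)^(2).
At w = 2: L = 49. At w = 2.8: L = 25.
ΔL = 25 − 49 = -24.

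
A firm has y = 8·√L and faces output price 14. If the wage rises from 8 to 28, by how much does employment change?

ΔL = -45

From P·MP_L = w with MP_L = 4·L^(-1/2), the labor demand is L(w) = (56/w)^(2).
At w = 8: L = 49. At w = 28: L = 4.
ΔL = 4 − 49 = -45.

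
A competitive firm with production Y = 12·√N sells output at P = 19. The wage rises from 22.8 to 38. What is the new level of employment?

From P·MP_N = w with MP_N = 6·N^(-1/2), the labor demand is N(w) = (114/w)^(2).
At w = 22.8: N = 25. At w = 38: N = 9.

N* = 9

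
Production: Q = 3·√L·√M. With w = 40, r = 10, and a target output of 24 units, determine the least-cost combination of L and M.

Cost minimization requires the marginal rate of technical substitution to equal the input-price ratio: MP_L/MP_M = w/r.
Here MP_L/MP_M = (1/2)·(M/L)/(1/2) = (M/L). Setting this equal to 40/10 = 4 gives M = 4L.
Substituting into Q = 24: 3·L^(1/2)·(4L)^(1/2) = 24.
Solving, L = 4 and M = 16.

L* = 4, M* = 16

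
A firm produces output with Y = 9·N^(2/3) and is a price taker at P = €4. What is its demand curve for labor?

N(w) = 13824/w³

MP_N = (2/3)·9·N^(-1/3) = 6·N^(-1/3).
Setting P·MP_N = w: 24·N^(-1/3) = w.
Solving for N: N^(-1/3) = w/24, so N = (24/w)^(3).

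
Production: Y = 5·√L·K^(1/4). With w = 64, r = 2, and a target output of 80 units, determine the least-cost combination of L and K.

L* = 16, K* = 256

Cost minimization requires the marginal rate of technical substitution to equal the input-price ratio: MP_L/MP_K = w/r.
Here MP_L/MP_K = (1/2)·(K/L)/(1/4) = 2·(K/L). Setting this equal to 64/2 = 32 gives K = 16L.
Substituting into Y = 80: 5·L^(1/2)·(16L)^(1/4) = 80.
Solving, L = 16 and K = 256.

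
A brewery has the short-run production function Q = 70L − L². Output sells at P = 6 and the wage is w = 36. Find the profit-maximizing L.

The marginal product of L is MP_L = 70 − 2L.
A price-taking firm hires until the value of the marginal product equals the wage: P·MP_L = w, so 6·(70 − 2L) = 36.
Then 70 − 2L = 6, giving L = 32.

L* = 32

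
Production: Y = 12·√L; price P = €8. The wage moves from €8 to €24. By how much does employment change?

From P·MP_L = w with MP_L = 6·L^(-1/2), the labor demand is L(w) = (48/w)^(2).
At w = 8: L = 36. At w = 24: L = 4.
ΔL = 4 − 36 = -32.

ΔL = -32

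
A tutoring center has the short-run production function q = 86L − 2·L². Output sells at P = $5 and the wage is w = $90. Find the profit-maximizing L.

The marginal product of L is MP_L = 86 − 4L.
A price-taking firm hires until the value of the marginal product equals the wage: P·MP_L = w, so 5·(86 − 4L) = 90.
Then 86 − 4L = 18, giving L = 17.

L* = 17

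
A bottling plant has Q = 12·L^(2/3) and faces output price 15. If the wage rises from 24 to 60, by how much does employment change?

From P·MP_L = w with MP_L = 8·L^(-1/3), the labor demand is L(w) = (120/w)^(3).
At w = 24: L = 125. At w = 60: L = 8.
ΔL = 8 − 125 = -117.

ΔL = -117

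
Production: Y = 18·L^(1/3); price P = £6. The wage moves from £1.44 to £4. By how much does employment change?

From P·MP_L = w with MP_L = 6·L^(-2/3), the labor demand is L(w) = (36/w)^(3/2).
At w = 1.44: L = 125. At w = 4: L = 27.
ΔL = 27 − 125 = -98.

ΔL = -98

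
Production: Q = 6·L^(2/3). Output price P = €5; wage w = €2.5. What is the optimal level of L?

MP_L = (2/3)·6·L^(-1/3) = 4·L^(-1/3).
Profit maximization for a price taker requires P·MP_L = w: 5·4·L^(-1/3) = 2.5.
So L^(-1/3) = 0.125, which gives L = 512.

L* = 512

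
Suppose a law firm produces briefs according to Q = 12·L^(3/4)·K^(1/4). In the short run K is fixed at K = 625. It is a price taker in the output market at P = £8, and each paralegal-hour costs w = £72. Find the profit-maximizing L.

L* = 625

With K = 625, MP_L = (3/4)·12·L^(-1/4)·625^(1/4) = 45·L^(-1/4).
Profit maximization for a price taker requires P·MP_L = w: 8·45·L^(-1/4) = 72.
So L^(-1/4) = 0.2, which gives L = 625.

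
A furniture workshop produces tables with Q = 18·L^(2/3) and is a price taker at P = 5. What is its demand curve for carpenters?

L(w) = 216000/w³

MP_L = (2/3)·18·L^(-1/3) = 12·L^(-1/3).
Setting P·MP_L = w: 60·L^(-1/3) = w.
Solving for L: L^(-1/3) = w/60, so L = (60/w)^(3).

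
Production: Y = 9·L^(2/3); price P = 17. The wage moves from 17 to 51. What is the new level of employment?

From P·MP_L = w with MP_L = 6·L^(-1/3), the labor demand is L(w) = (102/w)^(3).
At w = 17: L = 216. At w = 51: L = 8.

L* = 8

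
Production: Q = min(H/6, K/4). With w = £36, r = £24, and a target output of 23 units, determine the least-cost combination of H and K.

H* = 138, K* = 92

With a fixed-proportions technology, the cost-minimizing bundle uses no slack in either input: H/6 = K/4 = Q.
So H = 6·23 = 138 and K = 4·23 = 92.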